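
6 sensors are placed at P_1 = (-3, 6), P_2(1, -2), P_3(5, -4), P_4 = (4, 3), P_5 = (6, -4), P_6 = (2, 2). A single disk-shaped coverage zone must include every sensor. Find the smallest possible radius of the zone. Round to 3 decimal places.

A smallest enclosing disk is always determined by at most three of the input points on its boundary.
The farthest pair is P_1–P_5 with squared distance 181. The circle on this segment as diameter has centre (1.5, 1) and r² = 181/4 = 45.25.
Check P_2: distance² to centre = 9.25 ≤ 45.25, so it lies inside.
All remaining points lie in this disk, and no smaller disk contains both endpoints, so this is the minimum enclosing circle.
r = √(45.25) ≈ 6.727.

6.727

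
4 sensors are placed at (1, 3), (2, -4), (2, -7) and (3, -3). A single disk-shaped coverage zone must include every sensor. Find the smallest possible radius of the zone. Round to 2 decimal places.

5.02

The minimum enclosing circle of a finite set is fixed by two of the points (as a diameter) or three (as a circumcircle).
The farthest pair is (1, 3)–(2, -7) with squared distance 101. The circle on this segment as diameter has centre (1.5, -2) and r² = 101/4 = 25.25.
Check (2, -4): distance² to centre = 4.25 ≤ 25.25, so it lies inside.
All remaining points lie in this disk, and no smaller disk contains both endpoints, so this is the minimum enclosing circle.
r = √(25.25) ≈ 5.02.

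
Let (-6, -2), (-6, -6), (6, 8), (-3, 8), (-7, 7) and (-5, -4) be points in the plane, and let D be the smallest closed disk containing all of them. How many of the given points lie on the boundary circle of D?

By Welzl's lemma the MEC is supported by two points (diametrically opposite) or three points (on a circumcircle).
The farthest pair is (-6, -6)–(6, 8) with squared distance 340. The circle on this segment as diameter has centre (0, 1) and r² = 340/4 = 85.
Check (-6, -2): distance² to centre = 45 ≤ 85, so it lies inside.
All remaining points lie in this disk, and no smaller disk contains both endpoints, so this is the minimum enclosing circle.
The points at distance exactly r from the centre are (-6, -6), (6, 8), (-7, 7) — 3 points.

3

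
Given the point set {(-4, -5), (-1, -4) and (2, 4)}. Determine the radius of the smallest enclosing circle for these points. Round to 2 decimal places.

Call the three points A, B, C in the order given.
Side lengths²: AB² = 10, AC² = 117, BC² = 73.
Since AC² = 117 ≥ 73 + 10 = 83, the angle opposite AC is not acute, so the smallest enclosing circle has AC as diameter.
Centre = midpoint of AC = (-1, -0.5), r² = 117/4 = 29.25.
r = √(29.25) ≈ 5.41.

5.41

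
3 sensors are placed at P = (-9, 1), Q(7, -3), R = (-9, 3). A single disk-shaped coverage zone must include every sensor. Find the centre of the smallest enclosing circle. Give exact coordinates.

Side lengths²: PQ² = 272, PR² = 4, QR² = 292.
Since QR² = 292 ≥ 272 + 4 = 276, the angle opposite QR is not acute, so the smallest enclosing circle has QR as diameter.
Centre = midpoint of QR = (-1, 0), r² = 292/4 = 73.
Centre = (-1, 0).

(-1, 0)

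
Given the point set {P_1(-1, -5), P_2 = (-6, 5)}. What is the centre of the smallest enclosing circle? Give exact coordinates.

The smallest circle enclosing two points has them as diameter endpoints.
Centre = midpoint = (-3.5, 0); r² = |P_1P_2|²/4 = 125/4 = 31.25.
Centre = (-3.5, 0).

(-3.5, 0)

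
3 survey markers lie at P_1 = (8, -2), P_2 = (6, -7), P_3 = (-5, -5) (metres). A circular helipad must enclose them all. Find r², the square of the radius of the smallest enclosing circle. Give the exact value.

44.5

Side lengths²: P_1P_2² = 29, P_1P_3² = 178, P_2P_3² = 125.
Since P_1P_3² = 178 ≥ 125 + 29 = 154, the angle opposite P_1P_3 is not acute, so the smallest enclosing circle has P_1P_3 as diameter.
Centre = midpoint of P_1P_3 = (1.5, -3.5), r² = 178/4 = 44.5.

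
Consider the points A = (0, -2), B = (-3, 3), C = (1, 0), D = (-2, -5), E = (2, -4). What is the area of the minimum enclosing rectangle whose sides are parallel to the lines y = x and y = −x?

48

In coordinates u = x + y, v = x − y the rectangle is axis-aligned; the map (x,y)→(u,v) scales areas by 2.
u-values: -2, 0, 1, -7, -2; range = 1 − (-7) = 8.
v-values: 2, -6, 1, 3, 6; range = 6 − (-6) = 12.
Area = (8 × 12) / 2 = 48.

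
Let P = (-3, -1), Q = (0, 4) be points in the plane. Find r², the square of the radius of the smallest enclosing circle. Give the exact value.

8.5

The smallest circle enclosing two points has them as diameter endpoints.
Centre = midpoint = (-1.5, 1.5); r² = |PQ|²/4 = 34/4 = 8.5.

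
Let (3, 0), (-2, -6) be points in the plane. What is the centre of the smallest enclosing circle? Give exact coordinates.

The smallest circle enclosing two points has them as diameter endpoints.
Centre = midpoint = (0.5, -3); r² = |(3, 0)−(-2, -6)|²/4 = 61/4 = 15.25.
Centre = (0.5, -3).

(0.5, -3)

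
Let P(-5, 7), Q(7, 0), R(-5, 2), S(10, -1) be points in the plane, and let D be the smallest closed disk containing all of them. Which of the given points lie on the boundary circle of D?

The minimum enclosing circle of a finite set is fixed by two of the points (as a diameter) or three (as a circumcircle).
The farthest pair is P–S with squared distance 289. The circle on this segment as diameter has centre (2.5, 3) and r² = 289/4 = 72.25.
Check Q: distance² to centre = 29.25 ≤ 72.25, so it lies inside.
All remaining points lie in this disk, and no smaller disk contains both endpoints, so this is the minimum enclosing circle.
The points at distance exactly r from the centre are P, S — 2 points.

P, S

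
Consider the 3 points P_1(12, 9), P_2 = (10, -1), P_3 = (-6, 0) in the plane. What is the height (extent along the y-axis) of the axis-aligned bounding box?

max y = 9, min y = -1, so height = 10.

10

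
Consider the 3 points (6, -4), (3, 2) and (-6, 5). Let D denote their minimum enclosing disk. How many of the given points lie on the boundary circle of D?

2

Call the three points A, B, C in the order given.
Side lengths²: AB² = 45, AC² = 225, BC² = 90.
Since AC² = 225 ≥ 90 + 45 = 135, the angle opposite AC is not acute, so the smallest enclosing circle has AC as diameter.
Centre = midpoint of AC = (0, 0.5), r² = 225/4 = 56.25.
The points at distance exactly r from the centre are (6, -4), (-6, 5) — 2 points.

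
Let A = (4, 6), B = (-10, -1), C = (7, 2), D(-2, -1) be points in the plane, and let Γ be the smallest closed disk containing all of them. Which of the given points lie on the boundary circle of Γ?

B, C

The farthest pair is B–C with squared distance 298. The circle on this segment as diameter has centre (-1.5, 0.5) and r² = 298/4 = 74.5.
Check A: distance² to centre = 60.5 ≤ 74.5, so it lies inside.
All remaining points lie in this disk, and no smaller disk contains both endpoints, so this is the minimum enclosing circle.
The points at distance exactly r from the centre are B, C — 2 points.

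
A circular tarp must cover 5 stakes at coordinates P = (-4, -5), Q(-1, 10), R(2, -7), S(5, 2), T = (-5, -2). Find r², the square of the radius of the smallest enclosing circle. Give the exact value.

The farthest pair is Q–R with squared distance 298. The circle on this segment as diameter has centre (0.5, 1.5) and r² = 298/4 = 74.5.
Check P: distance² to centre = 62.5 ≤ 74.5, so it lies inside.
All remaining points lie in this disk, and no smaller disk contains both endpoints, so this is the minimum enclosing circle.

74.5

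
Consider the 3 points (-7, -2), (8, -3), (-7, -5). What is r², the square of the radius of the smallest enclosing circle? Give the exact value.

25877/450

Call the three points A, B, C in the order given.
Side lengths²: AB² = 226, AC² = 9, BC² = 229.
Since BC² = 229 < 226 + 9 = 235, the triangle is acute, so the smallest enclosing circle is the circumcircle.
Circumcentre = (13/30, -3.5), r² = 25877/450.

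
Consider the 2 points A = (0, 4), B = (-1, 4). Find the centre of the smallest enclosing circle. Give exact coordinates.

(-0.5, 4)

The smallest circle enclosing two points has them as diameter endpoints.
Centre = midpoint = (-0.5, 4); r² = |AB|²/4 = 1/4 = 0.25.
Centre = (-0.5, 4).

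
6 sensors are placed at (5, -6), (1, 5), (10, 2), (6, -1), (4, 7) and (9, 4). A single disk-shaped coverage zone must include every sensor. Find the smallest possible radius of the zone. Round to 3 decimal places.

6.519

A smallest enclosing disk is always determined by at most three of the input points on its boundary.
The farthest pair is (5, -6)–(4, 7) with squared distance 170. The circle on this segment as diameter has centre (4.5, 0.5) and r² = 170/4 = 42.5.
Check (1, 5): distance² to centre = 32.5 ≤ 42.5, so it lies inside.
All remaining points lie in this disk, and no smaller disk contains both endpoints, so this is the minimum enclosing circle.
r = √(42.5) ≈ 6.519.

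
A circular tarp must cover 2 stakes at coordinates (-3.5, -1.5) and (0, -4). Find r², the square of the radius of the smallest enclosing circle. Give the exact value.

4.625

The smallest circle enclosing two points has them as diameter endpoints.
Centre = midpoint = (-1.75, -2.75); r² = |(-3.5, -1.5)−(0, -4)|²/4 = 18.5/4 = 4.625.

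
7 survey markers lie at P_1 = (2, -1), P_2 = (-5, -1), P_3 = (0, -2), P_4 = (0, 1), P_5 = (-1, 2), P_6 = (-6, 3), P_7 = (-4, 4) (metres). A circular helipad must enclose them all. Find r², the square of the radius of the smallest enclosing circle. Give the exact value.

The farthest pair is P_1–P_6 with squared distance 80. The circle on this segment as diameter has centre (-2, 1) and r² = 80/4 = 20.
Check P_2: distance² to centre = 13 ≤ 20, so it lies inside.
All remaining points lie in this disk, and no smaller disk contains both endpoints, so this is the minimum enclosing circle.

20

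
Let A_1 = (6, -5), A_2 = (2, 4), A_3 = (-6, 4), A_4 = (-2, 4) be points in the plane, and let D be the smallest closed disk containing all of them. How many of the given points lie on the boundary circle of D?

The minimum enclosing circle of a finite set is fixed by two of the points (as a diameter) or three (as a circumcircle).
The farthest pair is A_1–A_3 with squared distance 225. The circle on this segment as diameter has centre (0, -0.5) and r² = 225/4 = 56.25.
Check A_2: distance² to centre = 24.25 ≤ 56.25, so it lies inside.
All remaining points lie in this disk, and no smaller disk contains both endpoints, so this is the minimum enclosing circle.
The points at distance exactly r from the centre are A_1, A_3 — 2 points.

2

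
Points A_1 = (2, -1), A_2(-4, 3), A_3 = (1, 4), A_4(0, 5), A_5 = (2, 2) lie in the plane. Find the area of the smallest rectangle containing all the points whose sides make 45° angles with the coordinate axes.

In coordinates u = x + y, v = x − y the rectangle is axis-aligned; the map (x,y)→(u,v) scales areas by 2.
u-values: 1, -1, 5, 5, 4; range = 5 − (-1) = 6.
v-values: 3, -7, -3, -5, 0; range = 3 − (-7) = 10.
Area = (6 × 10) / 2 = 30.

30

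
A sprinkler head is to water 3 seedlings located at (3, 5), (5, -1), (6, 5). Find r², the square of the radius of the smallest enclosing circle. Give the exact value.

185/18

Call the three points A, B, C in the order given.
Side lengths²: AB² = 40, AC² = 9, BC² = 37.
Since AB² = 40 < 37 + 9 = 46, the triangle is acute, so the smallest enclosing circle is the circumcircle.
Circumcentre = (4.5, 13/6), r² = 185/18.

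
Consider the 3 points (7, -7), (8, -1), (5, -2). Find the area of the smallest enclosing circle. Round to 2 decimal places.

Call the three points A, B, C in the order given.
Side lengths²: AB² = 37, AC² = 29, BC² = 10.
Since AB² = 37 < 29 + 10 = 39, the triangle is acute, so the smallest enclosing circle is the circumcircle.
Circumcentre = (249/34, -135/34), r² = 5365/578.
Area = π·r² = π·5365/578 ≈ 29.16.

29.16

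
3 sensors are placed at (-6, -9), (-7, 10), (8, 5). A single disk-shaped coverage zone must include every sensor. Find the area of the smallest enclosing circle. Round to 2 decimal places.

355.39

Call the three points A, B, C in the order given.
Side lengths²: AB² = 362, AC² = 392, BC² = 250.
Since AC² = 392 < 362 + 250 = 612, the triangle is acute, so the smallest enclosing circle is the circumcircle.
Circumcentre = (-1.75, 0.75), r² = 113.125.
Area = π·r² = π·113.125 ≈ 355.39.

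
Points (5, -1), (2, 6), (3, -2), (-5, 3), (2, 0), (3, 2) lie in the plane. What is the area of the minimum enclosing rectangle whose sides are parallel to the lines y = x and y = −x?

In coordinates u = x + y, v = x − y the rectangle is axis-aligned; the map (x,y)→(u,v) scales areas by 2.
u-values: 4, 8, 1, -2, 2, 5; range = 8 − (-2) = 10.
v-values: 6, -4, 5, -8, 2, 1; range = 6 − (-8) = 14.
Area = (10 × 14) / 2 = 70.

70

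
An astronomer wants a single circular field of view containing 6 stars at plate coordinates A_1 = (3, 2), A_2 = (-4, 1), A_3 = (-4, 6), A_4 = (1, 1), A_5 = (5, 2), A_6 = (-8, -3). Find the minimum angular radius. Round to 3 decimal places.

6.964

The farthest pair is A_5–A_6 with squared distance 194. The circle on this segment as diameter has centre (-1.5, -0.5) and r² = 194/4 = 48.5.
Check A_1: distance² to centre = 26.5 ≤ 48.5, so it lies inside.
All remaining points lie in this disk, and no smaller disk contains both endpoints, so this is the minimum enclosing circle.
r = √(48.5) ≈ 6.964.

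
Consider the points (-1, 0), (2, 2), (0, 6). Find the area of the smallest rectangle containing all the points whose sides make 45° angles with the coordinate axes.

In coordinates u = x + y, v = x − y the rectangle is axis-aligned; the map (x,y)→(u,v) scales areas by 2.
u-values: -1, 4, 6; range = 6 − (-1) = 7.
v-values: -1, 0, -6; range = 0 − (-6) = 6.
Area = (7 × 6) / 2 = 21.

21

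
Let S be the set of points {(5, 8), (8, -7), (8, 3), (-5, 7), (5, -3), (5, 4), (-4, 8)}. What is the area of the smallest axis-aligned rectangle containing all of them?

x ranges over [-5, 8], width 13.
y ranges over [-7, 8], height 15.
Area = 13 × 15 = 195.

195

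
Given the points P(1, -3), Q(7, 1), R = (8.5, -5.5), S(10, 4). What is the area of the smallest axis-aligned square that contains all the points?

90.25

The bounding box has width 9 and height 9.5.
An axis-aligned square enclosing the set must have side ≥ max(width, height).
So the minimum side is max(9, 9.5) = 9.5.
Area = 9.5² = 90.25.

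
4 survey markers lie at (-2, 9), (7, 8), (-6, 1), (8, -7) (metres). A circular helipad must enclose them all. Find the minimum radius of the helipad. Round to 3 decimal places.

The minimum enclosing circle of a finite set is fixed by two of the points (as a diameter) or three (as a circumcircle).
The farthest pair is (-2, 9)–(8, -7) with squared distance 356. The circle on this segment as diameter has centre (3, 1) and r² = 356/4 = 89.
Check (7, 8): distance² to centre = 65 ≤ 89, so it lies inside.
All remaining points lie in this disk, and no smaller disk contains both endpoints, so this is the minimum enclosing circle.
r = √89 ≈ 9.434.

9.434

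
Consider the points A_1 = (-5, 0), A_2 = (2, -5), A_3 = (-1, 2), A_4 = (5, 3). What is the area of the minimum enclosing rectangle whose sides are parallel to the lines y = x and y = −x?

78

In coordinates u = x + y, v = x − y the rectangle is axis-aligned; the map (x,y)→(u,v) scales areas by 2.
u-values: -5, -3, 1, 8; range = 8 − (-5) = 13.
v-values: -5, 7, -3, 2; range = 7 − (-5) = 12.
Area = (13 × 12) / 2 = 78.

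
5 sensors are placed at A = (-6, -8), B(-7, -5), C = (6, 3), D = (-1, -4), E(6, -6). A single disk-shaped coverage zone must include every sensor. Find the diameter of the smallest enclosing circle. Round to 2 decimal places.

By Welzl's lemma the MEC is supported by two points (diametrically opposite) or three points (on a circumcircle).
The farthest pair is A–C with squared distance 265. The circle on this segment as diameter has centre (0, -2.5) and r² = 265/4 = 66.25.
Check B: distance² to centre = 55.25 ≤ 66.25, so it lies inside.
All remaining points lie in this disk, and no smaller disk contains both endpoints, so this is the minimum enclosing circle.
Diameter = 2r = 2√(66.25) ≈ 16.28.

16.28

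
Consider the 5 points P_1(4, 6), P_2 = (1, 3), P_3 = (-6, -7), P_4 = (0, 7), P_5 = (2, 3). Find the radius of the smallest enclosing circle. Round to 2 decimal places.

8.20

The minimum enclosing circle of a finite set is fixed by two of the points (as a diameter) or three (as a circumcircle).
The farthest pair is P_1–P_3 with squared distance 269. The circle on this segment as diameter has centre (-1, -0.5) and r² = 269/4 = 67.25.
Check P_2: distance² to centre = 16.25 ≤ 67.25, so it lies inside.
All remaining points lie in this disk, and no smaller disk contains both endpoints, so this is the minimum enclosing circle.
r = √(67.25) ≈ 8.20.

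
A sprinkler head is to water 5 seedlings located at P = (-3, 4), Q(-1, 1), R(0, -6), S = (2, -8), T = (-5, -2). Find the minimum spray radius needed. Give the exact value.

By Welzl's lemma the MEC is supported by two points (diametrically opposite) or three points (on a circumcircle).
The farthest pair is P–S with squared distance 169. The circle on this segment as diameter has centre (-0.5, -2) and r² = 169/4 = 42.25.
Check Q: distance² to centre = 9.25 ≤ 42.25, so it lies inside.
All remaining points lie in this disk, and no smaller disk contains both endpoints, so this is the minimum enclosing circle.
r = √(42.25) = 6.5.

6.5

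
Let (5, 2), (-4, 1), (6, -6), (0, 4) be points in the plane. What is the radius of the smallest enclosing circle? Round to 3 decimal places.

6.136

The minimum enclosing circle of a finite set is fixed by two of the points (as a diameter) or three (as a circumcircle).
The minimum enclosing circle is determined by three boundary points: (-4, 1), (6, -6), (0, 4).
Their circumcentre is (79/58, -115/58) with r² = 63325/1682.
The farthest remaining point (5, 2) is at distance² 48941/1682 ≤ 63325/1682.
r = √(63325/1682) ≈ 6.136.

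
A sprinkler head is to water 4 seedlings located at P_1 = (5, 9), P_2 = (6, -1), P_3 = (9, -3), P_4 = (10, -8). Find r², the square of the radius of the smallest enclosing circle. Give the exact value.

78.5

The minimum enclosing circle of a finite set is fixed by two of the points (as a diameter) or three (as a circumcircle).
The farthest pair is P_1–P_4 with squared distance 314. The circle on this segment as diameter has centre (7.5, 0.5) and r² = 314/4 = 78.5.
Check P_2: distance² to centre = 4.5 ≤ 78.5, so it lies inside.
All remaining points lie in this disk, and no smaller disk contains both endpoints, so this is the minimum enclosing circle.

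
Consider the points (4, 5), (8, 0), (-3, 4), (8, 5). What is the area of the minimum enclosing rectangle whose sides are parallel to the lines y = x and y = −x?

90

In coordinates u = x + y, v = x − y the rectangle is axis-aligned; the map (x,y)→(u,v) scales areas by 2.
u-values: 9, 8, 1, 13; range = 13 − 1 = 12.
v-values: -1, 8, -7, 3; range = 8 − (-7) = 15.
Area = (12 × 15) / 2 = 90.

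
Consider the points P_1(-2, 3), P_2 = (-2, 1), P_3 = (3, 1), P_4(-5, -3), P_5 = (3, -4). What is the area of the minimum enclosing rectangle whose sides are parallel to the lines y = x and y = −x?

In coordinates u = x + y, v = x − y the rectangle is axis-aligned; the map (x,y)→(u,v) scales areas by 2.
u-values: 1, -1, 4, -8, -1; range = 4 − (-8) = 12.
v-values: -5, -3, 2, -2, 7; range = 7 − (-5) = 12.
Area = (12 × 12) / 2 = 72.

72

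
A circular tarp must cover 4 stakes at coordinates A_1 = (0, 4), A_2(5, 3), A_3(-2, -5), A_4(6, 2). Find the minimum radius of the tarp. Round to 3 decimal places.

5.343

The minimum enclosing circle of a finite set is fixed by two of the points (as a diameter) or three (as a circumcircle).
The minimum enclosing circle is determined by three boundary points: A_1, A_3, A_4.
Their circumcentre is (95/58, -63/58) with r² = 48025/1682.
The farthest remaining point A_2 is at distance² 47097/1682 ≤ 48025/1682.
r = √(48025/1682) ≈ 5.343.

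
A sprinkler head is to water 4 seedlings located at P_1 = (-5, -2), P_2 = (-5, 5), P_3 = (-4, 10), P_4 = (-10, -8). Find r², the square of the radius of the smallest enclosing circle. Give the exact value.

90

By Welzl's lemma the MEC is supported by two points (diametrically opposite) or three points (on a circumcircle).
The farthest pair is P_3–P_4 with squared distance 360. The circle on this segment as diameter has centre (-7, 1) and r² = 360/4 = 90.
Check P_1: distance² to centre = 13 ≤ 90, so it lies inside.
All remaining points lie in this disk, and no smaller disk contains both endpoints, so this is the minimum enclosing circle.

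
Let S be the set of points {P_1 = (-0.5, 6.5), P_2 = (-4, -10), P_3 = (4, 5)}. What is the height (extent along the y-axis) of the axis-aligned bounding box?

16.5

max y = 6.5, min y = -10, so height = 16.5.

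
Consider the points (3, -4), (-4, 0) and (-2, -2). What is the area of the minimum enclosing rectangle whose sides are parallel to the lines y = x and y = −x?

In coordinates u = x + y, v = x − y the rectangle is axis-aligned; the map (x,y)→(u,v) scales areas by 2.
u-values: -1, -4, -4; range = -1 − (-4) = 3.
v-values: 7, -4, 0; range = 7 − (-4) = 11.
Area = (3 × 11) / 2 = 16.5.

16.5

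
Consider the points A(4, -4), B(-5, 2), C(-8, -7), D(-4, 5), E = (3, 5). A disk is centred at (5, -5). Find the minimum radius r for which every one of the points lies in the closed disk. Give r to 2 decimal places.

13.45

The required radius is the distance from (5, -5) to the farthest point.
Squared distances: 2, 149, 173, 181, 104.
Maximum is 181, attained at D.
r = √181 ≈ 13.45.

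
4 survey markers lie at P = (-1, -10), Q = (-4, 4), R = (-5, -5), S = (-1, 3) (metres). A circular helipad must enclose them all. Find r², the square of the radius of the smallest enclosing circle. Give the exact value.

51.25

The minimum enclosing circle of a finite set is fixed by two of the points (as a diameter) or three (as a circumcircle).
The farthest pair is P–Q with squared distance 205. The circle on this segment as diameter has centre (-2.5, -3) and r² = 205/4 = 51.25.
Check R: distance² to centre = 10.25 ≤ 51.25, so it lies inside.
All remaining points lie in this disk, and no smaller disk contains both endpoints, so this is the minimum enclosing circle.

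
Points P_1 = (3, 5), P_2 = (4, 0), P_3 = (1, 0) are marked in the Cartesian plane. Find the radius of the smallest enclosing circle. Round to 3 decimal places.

2.746

Side lengths²: P_1P_2² = 26, P_1P_3² = 29, P_2P_3² = 9.
Since P_1P_3² = 29 < 26 + 9 = 35, the triangle is acute, so the smallest enclosing circle is the circumcircle.
Circumcentre = (2.5, 2.3), r² = 7.54.
r = √(7.54) ≈ 2.746.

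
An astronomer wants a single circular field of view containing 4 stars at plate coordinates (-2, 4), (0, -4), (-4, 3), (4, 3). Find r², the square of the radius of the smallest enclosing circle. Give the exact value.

A smallest enclosing disk is always determined by at most three of the input points on its boundary.
The minimum enclosing circle is determined by three boundary points: (0, -4), (-4, 3), (4, 3).
Their circumcentre is (0, 9/14) with r² = 4225/196.
The farthest remaining point (-2, 4) is at distance² 2993/196 ≤ 4225/196.

4225/196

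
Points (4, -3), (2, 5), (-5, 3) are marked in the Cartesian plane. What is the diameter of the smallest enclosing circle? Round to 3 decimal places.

Call the three points A, B, C in the order given.
Side lengths²: AB² = 68, AC² = 117, BC² = 53.
Since AC² = 117 < 68 + 53 = 121, the triangle is acute, so the smallest enclosing circle is the circumcircle.
Circumcentre = (-0.4, 0.15), r² = 29.2825.
Diameter = 2r = 2√(29.2825) ≈ 10.823.

10.823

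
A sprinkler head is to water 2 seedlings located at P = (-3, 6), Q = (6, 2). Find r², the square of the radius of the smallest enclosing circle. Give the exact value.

24.25

The smallest circle enclosing two points has them as diameter endpoints.
Centre = midpoint = (1.5, 4); r² = |PQ|²/4 = 97/4 = 24.25.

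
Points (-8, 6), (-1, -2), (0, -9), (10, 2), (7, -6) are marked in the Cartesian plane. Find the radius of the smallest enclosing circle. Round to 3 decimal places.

By Welzl's lemma the MEC is supported by two points (diametrically opposite) or three points (on a circumcircle).
The minimum enclosing circle is determined by three boundary points: (-8, 6), (0, -9), (10, 2).
Their circumcentre is (2/7, 11/14) with r² = 18785/196.
The farthest remaining point (7, -6) is at distance² 17861/196 ≤ 18785/196.
r = √(18785/196) ≈ 9.790.

9.790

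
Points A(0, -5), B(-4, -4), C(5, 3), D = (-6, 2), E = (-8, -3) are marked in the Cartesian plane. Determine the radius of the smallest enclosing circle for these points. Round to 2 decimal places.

The farthest pair is C–E with squared distance 205. The circle on this segment as diameter has centre (-1.5, 0) and r² = 205/4 = 51.25.
Check A: distance² to centre = 27.25 ≤ 51.25, so it lies inside.
All remaining points lie in this disk, and no smaller disk contains both endpoints, so this is the minimum enclosing circle.
r = √(51.25) ≈ 7.16.

7.16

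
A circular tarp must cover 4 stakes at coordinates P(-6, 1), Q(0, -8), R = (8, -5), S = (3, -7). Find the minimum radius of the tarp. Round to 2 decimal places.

A smallest enclosing disk is always determined by at most three of the input points on its boundary.
The farthest pair is P–R with squared distance 232. The circle on this segment as diameter has centre (1, -2) and r² = 232/4 = 58.
Check Q: distance² to centre = 37 ≤ 58, so it lies inside.
All remaining points lie in this disk, and no smaller disk contains both endpoints, so this is the minimum enclosing circle.
r = √58 ≈ 7.62.

7.62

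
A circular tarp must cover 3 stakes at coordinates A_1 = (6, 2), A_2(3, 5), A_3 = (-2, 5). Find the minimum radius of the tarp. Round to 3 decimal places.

4.272

Side lengths²: A_1A_2² = 18, A_1A_3² = 73, A_2A_3² = 25.
Since A_1A_3² = 73 ≥ 25 + 18 = 43, the angle opposite A_1A_3 is not acute, so the smallest enclosing circle has A_1A_3 as diameter.
Centre = midpoint of A_1A_3 = (2, 3.5), r² = 73/4 = 18.25.
r = √(18.25) ≈ 4.272.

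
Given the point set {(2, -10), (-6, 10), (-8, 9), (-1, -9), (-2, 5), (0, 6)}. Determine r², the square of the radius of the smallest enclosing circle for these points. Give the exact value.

66845/576

By Welzl's lemma the MEC is supported by two points (diametrically opposite) or three points (on a circumcircle).
The minimum enclosing circle is determined by three boundary points: (2, -10), (-6, 10), (-8, 9).
Their circumcentre is (-53/24, -1/12) with r² = 66845/576.
The farthest remaining point (-1, -9) is at distance² 46637/576 ≤ 66845/576.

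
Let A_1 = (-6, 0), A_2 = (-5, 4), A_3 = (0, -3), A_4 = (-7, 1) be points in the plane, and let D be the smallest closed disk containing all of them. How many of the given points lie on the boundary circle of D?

3

The minimum enclosing circle of a finite set is fixed by two of the points (as a diameter) or three (as a circumcircle).
The minimum enclosing circle is determined by three boundary points: A_2, A_3, A_4.
Their circumcentre is (-159/58, 19/58) with r² = 31265/1682.
The farthest remaining point A_1 is at distance² 18041/1682 ≤ 31265/1682.
The points at distance exactly r from the centre are A_2, A_3, A_4 — 3 points.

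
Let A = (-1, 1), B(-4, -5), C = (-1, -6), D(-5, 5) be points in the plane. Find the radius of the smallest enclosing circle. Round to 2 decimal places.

By Welzl's lemma the MEC is supported by two points (diametrically opposite) or three points (on a circumcircle).
The farthest pair is C–D with squared distance 137. The circle on this segment as diameter has centre (-3, -0.5) and r² = 137/4 = 34.25.
Check A: distance² to centre = 6.25 ≤ 34.25, so it lies inside.
All remaining points lie in this disk, and no smaller disk contains both endpoints, so this is the minimum enclosing circle.
r = √(34.25) ≈ 5.85.

5.85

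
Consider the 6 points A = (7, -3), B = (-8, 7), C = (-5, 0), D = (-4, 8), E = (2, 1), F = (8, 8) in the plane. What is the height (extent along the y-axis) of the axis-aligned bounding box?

11

max y = 8, min y = -3, so height = 11.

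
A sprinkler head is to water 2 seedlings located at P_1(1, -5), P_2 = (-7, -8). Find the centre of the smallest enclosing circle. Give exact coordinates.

(-3, -6.5)

The smallest circle enclosing two points has them as diameter endpoints.
Centre = midpoint = (-3, -6.5); r² = |P_1P_2|²/4 = 73/4 = 18.25.
Centre = (-3, -6.5).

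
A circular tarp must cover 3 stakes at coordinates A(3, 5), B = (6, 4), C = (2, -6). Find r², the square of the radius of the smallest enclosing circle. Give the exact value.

8845/289

Side lengths²: AB² = 10, AC² = 122, BC² = 116.
Since AC² = 122 < 116 + 10 = 126, the triangle is acute, so the smallest enclosing circle is the circumcircle.
Circumcentre = (48/17, -9/17), r² = 8845/289.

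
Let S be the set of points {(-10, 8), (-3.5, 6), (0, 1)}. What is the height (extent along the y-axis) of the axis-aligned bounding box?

7

max y = 8, min y = 1, so height = 7.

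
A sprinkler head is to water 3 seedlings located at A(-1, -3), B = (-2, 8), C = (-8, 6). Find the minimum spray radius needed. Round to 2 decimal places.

5.86

Side lengths²: AB² = 122, AC² = 130, BC² = 40.
Since AC² = 130 < 122 + 40 = 162, the triangle is acute, so the smallest enclosing circle is the circumcircle.
Circumcentre = (-117/34, 79/34), r² = 19825/578.
r = √(19825/578) ≈ 5.86.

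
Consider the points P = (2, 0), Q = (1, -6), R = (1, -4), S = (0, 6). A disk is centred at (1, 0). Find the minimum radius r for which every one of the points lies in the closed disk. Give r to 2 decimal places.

The required radius is the distance from (1, 0) to the farthest point.
Squared distances: 1, 36, 16, 37.
Maximum is 37, attained at S.
r = √37 ≈ 6.08.

6.08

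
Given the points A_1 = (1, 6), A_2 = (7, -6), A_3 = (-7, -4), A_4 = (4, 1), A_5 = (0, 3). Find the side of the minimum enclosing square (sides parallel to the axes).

14

The bounding box has width 14 and height 12.
An axis-aligned square enclosing the set must have side ≥ max(width, height).
So the minimum side is max(14, 12) = 14.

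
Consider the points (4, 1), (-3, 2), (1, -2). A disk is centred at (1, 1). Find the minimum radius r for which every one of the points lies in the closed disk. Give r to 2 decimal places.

The required radius is the distance from (1, 1) to the farthest point.
Squared distances: 9, 17, 9.
Maximum is 17, attained at (-3, 2).
r = √17 ≈ 4.12.

4.12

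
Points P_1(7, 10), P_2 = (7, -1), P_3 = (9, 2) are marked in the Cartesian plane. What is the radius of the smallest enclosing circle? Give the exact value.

Side lengths²: P_1P_2² = 121, P_1P_3² = 68, P_2P_3² = 13.
Since P_1P_2² = 121 ≥ 68 + 13 = 81, the angle opposite P_1P_2 is not acute, so the smallest enclosing circle has P_1P_2 as diameter.
Centre = midpoint of P_1P_2 = (7, 4.5), r² = 121/4 = 30.25.
r = √(30.25) = 5.5.

5.5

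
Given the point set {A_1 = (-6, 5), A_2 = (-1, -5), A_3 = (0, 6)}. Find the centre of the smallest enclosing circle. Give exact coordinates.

Side lengths²: A_1A_2² = 125, A_1A_3² = 37, A_2A_3² = 122.
Since A_1A_2² = 125 < 122 + 37 = 159, the triangle is acute, so the smallest enclosing circle is the circumcircle.
Circumcentre = (-57/26, 17/26), r² = 11285/338.
Centre = (-57/26, 17/26).

(-57/26, 17/26)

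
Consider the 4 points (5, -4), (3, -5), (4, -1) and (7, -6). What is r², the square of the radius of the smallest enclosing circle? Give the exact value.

The minimum enclosing circle of a finite set is fixed by two of the points (as a diameter) or three (as a circumcircle).
The farthest pair is (4, -1)–(7, -6) with squared distance 34. The circle on this segment as diameter has centre (5.5, -3.5) and r² = 34/4 = 8.5.
Check (5, -4): distance² to centre = 0.5 ≤ 8.5, so it lies inside.
All remaining points lie in this disk, and no smaller disk contains both endpoints, so this is the minimum enclosing circle.

8.5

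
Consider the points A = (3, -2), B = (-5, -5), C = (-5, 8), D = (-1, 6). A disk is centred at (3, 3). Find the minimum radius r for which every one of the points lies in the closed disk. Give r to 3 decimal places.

11.314

The required radius is the distance from (3, 3) to the farthest point.
Squared distances: 25, 128, 89, 25.
Maximum is 128, attained at B.
r = √128 ≈ 11.314.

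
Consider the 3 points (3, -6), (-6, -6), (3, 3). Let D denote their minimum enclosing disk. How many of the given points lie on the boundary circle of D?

Call the three points A, B, C in the order given.
Side lengths²: AB² = 81, AC² = 81, BC² = 162.
Since BC² = 162 ≥ 81 + 81 = 162, the angle opposite BC is not acute, so the smallest enclosing circle has BC as diameter.
Centre = midpoint of BC = (-1.5, -1.5), r² = 162/4 = 40.5.
The points at distance exactly r from the centre are (3, -6), (-6, -6), (3, 3) — 3 points.

3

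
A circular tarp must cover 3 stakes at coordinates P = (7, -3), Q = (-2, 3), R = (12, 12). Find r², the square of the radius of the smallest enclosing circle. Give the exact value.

Side lengths²: PQ² = 117, PR² = 250, QR² = 277.
Since QR² = 277 < 250 + 117 = 367, the triangle is acute, so the smallest enclosing circle is the circumcircle.
Circumcentre = (137/22, 123/22), r² = 18005/242.

18005/242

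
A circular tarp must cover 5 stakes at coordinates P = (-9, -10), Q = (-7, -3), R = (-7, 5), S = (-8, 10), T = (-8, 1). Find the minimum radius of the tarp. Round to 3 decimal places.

10.012

The farthest pair is P–S with squared distance 401. The circle on this segment as diameter has centre (-8.5, 0) and r² = 401/4 = 100.25.
Check Q: distance² to centre = 11.25 ≤ 100.25, so it lies inside.
All remaining points lie in this disk, and no smaller disk contains both endpoints, so this is the minimum enclosing circle.
r = √(100.25) ≈ 10.012.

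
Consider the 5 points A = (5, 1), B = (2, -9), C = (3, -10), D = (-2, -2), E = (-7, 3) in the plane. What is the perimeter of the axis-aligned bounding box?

Width = max x − min x = 5 − (-7) = 12.
Height = max y − min y = 3 − (-10) = 13.
Perimeter = 2(12 + 13) = 50.

50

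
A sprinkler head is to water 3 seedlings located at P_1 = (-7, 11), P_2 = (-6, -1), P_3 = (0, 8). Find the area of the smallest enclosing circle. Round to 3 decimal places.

117.788

Side lengths²: P_1P_2² = 145, P_1P_3² = 58, P_2P_3² = 117.
Since P_1P_2² = 145 < 117 + 58 = 175, the triangle is acute, so the smallest enclosing circle is the circumcircle.
Circumcentre = (-97/18, 275/54), r² = 54665/1458.
Area = π·r² = π·54665/1458 ≈ 117.788.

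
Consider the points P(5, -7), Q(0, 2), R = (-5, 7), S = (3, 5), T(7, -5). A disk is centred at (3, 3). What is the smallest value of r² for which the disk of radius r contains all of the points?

104

The required radius is the distance from (3, 3) to the farthest point.
Squared distances: 104, 10, 80, 4, 80.
Maximum is 104, attained at P.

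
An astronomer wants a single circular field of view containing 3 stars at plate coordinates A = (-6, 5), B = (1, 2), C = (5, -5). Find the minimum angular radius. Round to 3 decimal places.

Side lengths²: AB² = 58, AC² = 221, BC² = 65.
Since AC² = 221 ≥ 65 + 58 = 123, the angle opposite AC is not acute, so the smallest enclosing circle has AC as diameter.
Centre = midpoint of AC = (-0.5, 0), r² = 221/4 = 55.25.
r = √(55.25) ≈ 7.433.

7.433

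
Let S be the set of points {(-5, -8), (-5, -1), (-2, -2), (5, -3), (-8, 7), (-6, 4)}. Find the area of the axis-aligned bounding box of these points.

x ranges over [-8, 5], width 13.
y ranges over [-8, 7], height 15.
Area = 13 × 15 = 195.

195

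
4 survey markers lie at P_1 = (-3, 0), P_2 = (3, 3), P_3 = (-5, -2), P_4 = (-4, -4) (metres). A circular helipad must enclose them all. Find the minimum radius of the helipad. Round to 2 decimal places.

4.95

A smallest enclosing disk is always determined by at most three of the input points on its boundary.
The farthest pair is P_2–P_4 with squared distance 98. The circle on this segment as diameter has centre (-0.5, -0.5) and r² = 98/4 = 24.5.
Check P_1: distance² to centre = 6.5 ≤ 24.5, so it lies inside.
All remaining points lie in this disk, and no smaller disk contains both endpoints, so this is the minimum enclosing circle.
r = √(24.5) ≈ 4.95.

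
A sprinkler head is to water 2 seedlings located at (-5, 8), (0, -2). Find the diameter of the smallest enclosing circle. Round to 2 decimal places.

The smallest circle enclosing two points has them as diameter endpoints.
Centre = midpoint = (-2.5, 3); r² = |(-5, 8)−(0, -2)|²/4 = 125/4 = 31.25.
Diameter = 2r = 2√(31.25) ≈ 11.18.

11.18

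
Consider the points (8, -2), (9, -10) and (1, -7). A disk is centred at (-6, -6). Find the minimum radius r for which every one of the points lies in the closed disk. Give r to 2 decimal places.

The required radius is the distance from (-6, -6) to the farthest point.
Squared distances: 212, 241, 50.
Maximum is 241, attained at (9, -10).
r = √241 ≈ 15.52.

15.52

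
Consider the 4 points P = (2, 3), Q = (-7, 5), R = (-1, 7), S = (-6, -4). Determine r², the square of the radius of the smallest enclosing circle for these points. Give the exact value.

36.5

By Welzl's lemma the MEC is supported by two points (diametrically opposite) or three points (on a circumcircle).
The farthest pair is R–S with squared distance 146. The circle on this segment as diameter has centre (-3.5, 1.5) and r² = 146/4 = 36.5.
Check P: distance² to centre = 32.5 ≤ 36.5, so it lies inside.
All remaining points lie in this disk, and no smaller disk contains both endpoints, so this is the minimum enclosing circle.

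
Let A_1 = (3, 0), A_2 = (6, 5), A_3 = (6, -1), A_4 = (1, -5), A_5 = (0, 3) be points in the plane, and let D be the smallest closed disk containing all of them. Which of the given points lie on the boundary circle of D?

A_2, A_4

The farthest pair is A_2–A_4 with squared distance 125. The circle on this segment as diameter has centre (3.5, 0) and r² = 125/4 = 31.25.
Check A_1: distance² to centre = 0.25 ≤ 31.25, so it lies inside.
All remaining points lie in this disk, and no smaller disk contains both endpoints, so this is the minimum enclosing circle.
The points at distance exactly r from the centre are A_2, A_4 — 2 points.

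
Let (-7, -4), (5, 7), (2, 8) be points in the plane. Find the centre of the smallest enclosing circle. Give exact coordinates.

Call the three points A, B, C in the order given.
Side lengths²: AB² = 265, AC² = 225, BC² = 10.
Since AB² = 265 ≥ 225 + 10 = 235, the angle opposite AB is not acute, so the smallest enclosing circle has AB as diameter.
Centre = midpoint of AB = (-1, 1.5), r² = 265/4 = 66.25.
Centre = (-1, 1.5).

(-1, 1.5)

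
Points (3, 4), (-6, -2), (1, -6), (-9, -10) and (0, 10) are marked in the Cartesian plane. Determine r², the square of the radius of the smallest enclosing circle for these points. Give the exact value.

The farthest pair is (-9, -10)–(0, 10) with squared distance 481. The circle on this segment as diameter has centre (-4.5, 0) and r² = 481/4 = 120.25.
Check (3, 4): distance² to centre = 72.25 ≤ 120.25, so it lies inside.
All remaining points lie in this disk, and no smaller disk contains both endpoints, so this is the minimum enclosing circle.

120.25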